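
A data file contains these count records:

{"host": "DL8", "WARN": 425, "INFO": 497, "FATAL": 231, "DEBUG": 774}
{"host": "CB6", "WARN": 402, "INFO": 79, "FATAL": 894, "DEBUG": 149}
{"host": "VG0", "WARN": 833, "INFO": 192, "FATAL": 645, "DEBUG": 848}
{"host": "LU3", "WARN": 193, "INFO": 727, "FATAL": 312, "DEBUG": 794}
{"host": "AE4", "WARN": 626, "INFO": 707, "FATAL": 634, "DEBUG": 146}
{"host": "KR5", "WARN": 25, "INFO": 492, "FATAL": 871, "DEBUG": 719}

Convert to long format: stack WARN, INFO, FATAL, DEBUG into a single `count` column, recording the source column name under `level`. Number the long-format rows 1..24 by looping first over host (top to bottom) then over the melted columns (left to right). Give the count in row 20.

24 rows total (6 × 4). Row 20: index ⌊(20-1)/4⌋ = 4 into host → AE4; (20-1) mod 4 = 3 into the melted columns → DEBUG.
So row 20 is (AE4, DEBUG, 146); count = 146.

146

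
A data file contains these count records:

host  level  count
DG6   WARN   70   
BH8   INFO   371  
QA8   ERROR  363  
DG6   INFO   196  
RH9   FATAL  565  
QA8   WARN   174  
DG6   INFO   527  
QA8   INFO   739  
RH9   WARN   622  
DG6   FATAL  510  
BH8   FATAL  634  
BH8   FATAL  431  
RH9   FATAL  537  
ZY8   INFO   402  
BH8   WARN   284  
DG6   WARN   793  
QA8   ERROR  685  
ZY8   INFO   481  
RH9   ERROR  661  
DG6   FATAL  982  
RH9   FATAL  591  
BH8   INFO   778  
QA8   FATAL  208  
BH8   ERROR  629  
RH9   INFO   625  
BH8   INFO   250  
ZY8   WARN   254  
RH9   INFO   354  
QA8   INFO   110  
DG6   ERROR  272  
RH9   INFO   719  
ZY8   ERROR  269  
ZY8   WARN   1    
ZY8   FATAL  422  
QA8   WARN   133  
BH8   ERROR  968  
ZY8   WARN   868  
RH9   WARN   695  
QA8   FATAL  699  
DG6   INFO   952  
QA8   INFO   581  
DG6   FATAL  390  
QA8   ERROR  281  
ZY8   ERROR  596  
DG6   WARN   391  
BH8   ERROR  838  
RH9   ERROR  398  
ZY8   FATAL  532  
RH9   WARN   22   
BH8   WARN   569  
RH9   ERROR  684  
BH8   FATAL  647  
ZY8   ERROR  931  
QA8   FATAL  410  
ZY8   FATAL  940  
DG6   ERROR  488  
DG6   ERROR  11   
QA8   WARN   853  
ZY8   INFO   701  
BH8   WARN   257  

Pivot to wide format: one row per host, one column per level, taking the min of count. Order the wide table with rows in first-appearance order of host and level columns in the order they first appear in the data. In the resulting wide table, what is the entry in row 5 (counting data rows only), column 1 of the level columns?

1

With rows in first-appearance order of host, row 5 is host=ZY8. level columns in first-appearance order: WARN, INFO, ERROR, FATAL; column 1 is WARN.
Long rows with host=ZY8, level=WARN: min(254, 1, 868) = 1.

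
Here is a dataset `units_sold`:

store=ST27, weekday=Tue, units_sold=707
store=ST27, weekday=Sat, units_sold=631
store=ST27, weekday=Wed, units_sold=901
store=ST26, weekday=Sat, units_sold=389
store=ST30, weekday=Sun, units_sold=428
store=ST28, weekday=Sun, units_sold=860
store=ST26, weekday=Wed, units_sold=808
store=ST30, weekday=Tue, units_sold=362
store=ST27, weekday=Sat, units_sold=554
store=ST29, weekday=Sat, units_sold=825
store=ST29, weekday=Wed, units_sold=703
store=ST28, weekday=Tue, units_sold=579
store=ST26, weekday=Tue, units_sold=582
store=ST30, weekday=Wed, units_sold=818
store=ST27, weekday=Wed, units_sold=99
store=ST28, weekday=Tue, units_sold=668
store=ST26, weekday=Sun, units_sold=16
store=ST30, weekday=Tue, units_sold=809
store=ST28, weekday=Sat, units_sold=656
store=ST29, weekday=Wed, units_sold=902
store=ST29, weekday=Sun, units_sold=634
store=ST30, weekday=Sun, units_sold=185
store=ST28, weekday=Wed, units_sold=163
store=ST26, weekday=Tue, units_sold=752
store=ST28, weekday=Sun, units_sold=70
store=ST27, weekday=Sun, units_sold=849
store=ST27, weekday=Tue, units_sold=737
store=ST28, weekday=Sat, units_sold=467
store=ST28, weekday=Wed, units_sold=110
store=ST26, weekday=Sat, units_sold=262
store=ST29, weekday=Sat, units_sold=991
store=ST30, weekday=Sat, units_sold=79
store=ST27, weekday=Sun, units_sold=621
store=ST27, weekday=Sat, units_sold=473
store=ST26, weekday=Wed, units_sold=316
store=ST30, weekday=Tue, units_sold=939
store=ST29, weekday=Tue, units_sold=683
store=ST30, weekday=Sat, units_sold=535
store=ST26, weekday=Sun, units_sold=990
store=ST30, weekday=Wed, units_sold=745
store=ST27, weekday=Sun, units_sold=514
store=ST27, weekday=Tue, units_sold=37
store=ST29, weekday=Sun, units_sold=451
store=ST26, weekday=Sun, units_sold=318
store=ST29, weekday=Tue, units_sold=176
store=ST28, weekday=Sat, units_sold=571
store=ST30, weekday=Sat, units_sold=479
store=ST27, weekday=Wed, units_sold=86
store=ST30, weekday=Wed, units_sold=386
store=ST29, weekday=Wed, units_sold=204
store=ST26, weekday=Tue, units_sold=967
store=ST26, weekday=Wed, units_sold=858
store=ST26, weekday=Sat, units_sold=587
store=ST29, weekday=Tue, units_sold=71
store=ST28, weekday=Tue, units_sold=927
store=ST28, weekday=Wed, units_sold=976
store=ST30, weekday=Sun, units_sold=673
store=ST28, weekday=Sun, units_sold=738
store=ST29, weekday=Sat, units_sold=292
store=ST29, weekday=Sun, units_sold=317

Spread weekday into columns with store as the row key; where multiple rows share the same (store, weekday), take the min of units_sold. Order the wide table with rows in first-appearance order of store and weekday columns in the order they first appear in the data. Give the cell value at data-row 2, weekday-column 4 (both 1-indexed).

With rows in first-appearance order of store, row 2 is store=ST26. weekday columns in first-appearance order: Tue, Sat, Wed, Sun; column 4 is Sun.
Long rows with store=ST26, weekday=Sun: min(16, 990, 318) = 16.

16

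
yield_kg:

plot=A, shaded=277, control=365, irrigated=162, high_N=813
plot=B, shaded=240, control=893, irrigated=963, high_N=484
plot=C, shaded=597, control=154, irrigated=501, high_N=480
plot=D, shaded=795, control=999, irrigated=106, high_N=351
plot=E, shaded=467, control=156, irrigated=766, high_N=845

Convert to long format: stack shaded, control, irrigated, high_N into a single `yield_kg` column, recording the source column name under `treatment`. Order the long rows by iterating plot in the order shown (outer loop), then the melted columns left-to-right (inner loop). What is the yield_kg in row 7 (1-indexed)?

963

20 rows total (5 × 4). Row 7: index ⌊(7-1)/4⌋ = 1 into plot → B; (7-1) mod 4 = 2 into the melted columns → irrigated.
So row 7 is (B, irrigated, 963); yield_kg = 963.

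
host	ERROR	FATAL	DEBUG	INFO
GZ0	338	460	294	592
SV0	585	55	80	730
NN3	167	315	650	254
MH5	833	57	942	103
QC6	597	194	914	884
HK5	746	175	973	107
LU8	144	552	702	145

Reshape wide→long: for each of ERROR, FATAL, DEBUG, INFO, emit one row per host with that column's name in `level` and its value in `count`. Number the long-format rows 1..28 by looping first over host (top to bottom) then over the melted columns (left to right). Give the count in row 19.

28 rows total (7 × 4). Row 19: index ⌊(19-1)/4⌋ = 4 into host → QC6; (19-1) mod 4 = 2 into the melted columns → DEBUG.
So row 19 is (QC6, DEBUG, 914); count = 914.

914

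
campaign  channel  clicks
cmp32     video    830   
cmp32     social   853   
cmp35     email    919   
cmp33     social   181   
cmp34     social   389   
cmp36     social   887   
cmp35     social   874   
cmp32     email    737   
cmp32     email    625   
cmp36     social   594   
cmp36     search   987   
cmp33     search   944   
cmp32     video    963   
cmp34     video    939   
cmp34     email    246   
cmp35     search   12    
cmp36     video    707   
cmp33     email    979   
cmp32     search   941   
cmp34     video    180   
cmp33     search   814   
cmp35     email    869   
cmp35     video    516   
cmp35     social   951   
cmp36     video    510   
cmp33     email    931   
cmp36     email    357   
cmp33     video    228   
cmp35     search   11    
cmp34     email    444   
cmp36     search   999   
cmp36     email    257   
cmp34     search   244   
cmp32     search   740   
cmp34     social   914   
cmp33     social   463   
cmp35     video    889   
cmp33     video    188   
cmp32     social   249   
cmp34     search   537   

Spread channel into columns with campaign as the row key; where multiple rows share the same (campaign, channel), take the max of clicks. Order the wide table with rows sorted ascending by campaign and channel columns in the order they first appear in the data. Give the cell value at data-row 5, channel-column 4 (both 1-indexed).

999

With rows sorted ascending by campaign, row 5 is campaign=cmp36. channel columns in first-appearance order: video, social, email, search; column 4 is search.
Long rows with campaign=cmp36, channel=search: max(987, 999) = 999.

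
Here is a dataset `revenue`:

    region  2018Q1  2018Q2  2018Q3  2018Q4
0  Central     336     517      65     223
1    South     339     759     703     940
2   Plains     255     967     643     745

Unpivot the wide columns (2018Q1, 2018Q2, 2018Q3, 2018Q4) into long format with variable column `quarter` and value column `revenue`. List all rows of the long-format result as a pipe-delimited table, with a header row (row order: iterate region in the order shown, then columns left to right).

Each (region, column) pair becomes one row: 3 × 4 = 12 rows.
For example, (Central, 2018Q1) → revenue=336.

| region | quarter | revenue |
| Central | 2018Q1 | 336 |
| Central | 2018Q2 | 517 |
| Central | 2018Q3 | 65 |
| Central | 2018Q4 | 223 |
| South | 2018Q1 | 339 |
| South | 2018Q2 | 759 |
| South | 2018Q3 | 703 |
| South | 2018Q4 | 940 |
| Plains | 2018Q1 | 255 |
| Plains | 2018Q2 | 967 |
| Plains | 2018Q3 | 643 |
| Plains | 2018Q4 | 745 |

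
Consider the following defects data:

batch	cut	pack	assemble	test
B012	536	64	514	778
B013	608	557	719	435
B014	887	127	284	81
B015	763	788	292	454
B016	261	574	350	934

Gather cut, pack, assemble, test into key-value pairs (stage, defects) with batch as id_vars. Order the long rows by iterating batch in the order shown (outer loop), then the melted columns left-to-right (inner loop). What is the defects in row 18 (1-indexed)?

20 rows total (5 × 4). Row 18: index ⌊(18-1)/4⌋ = 4 into batch → B016; (18-1) mod 4 = 1 into the melted columns → pack.
So row 18 is (B016, pack, 574); defects = 574.

574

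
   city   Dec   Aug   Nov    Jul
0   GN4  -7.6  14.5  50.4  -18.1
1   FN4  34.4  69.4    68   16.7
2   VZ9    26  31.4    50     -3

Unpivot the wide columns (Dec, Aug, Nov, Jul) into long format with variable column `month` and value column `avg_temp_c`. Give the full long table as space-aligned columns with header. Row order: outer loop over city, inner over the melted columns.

Each (city, column) pair becomes one row: 3 × 4 = 12 rows.
For example, (GN4, Dec) → avg_temp_c=-7.6.

city  month  avg_temp_c
GN4   Dec    -7.6      
GN4   Aug    14.5      
GN4   Nov    50.4      
GN4   Jul    -18.1     
FN4   Dec    34.4      
FN4   Aug    69.4      
FN4   Nov    68        
FN4   Jul    16.7      
VZ9   Dec    26        
VZ9   Aug    31.4      
VZ9   Nov    50        
VZ9   Jul    -3        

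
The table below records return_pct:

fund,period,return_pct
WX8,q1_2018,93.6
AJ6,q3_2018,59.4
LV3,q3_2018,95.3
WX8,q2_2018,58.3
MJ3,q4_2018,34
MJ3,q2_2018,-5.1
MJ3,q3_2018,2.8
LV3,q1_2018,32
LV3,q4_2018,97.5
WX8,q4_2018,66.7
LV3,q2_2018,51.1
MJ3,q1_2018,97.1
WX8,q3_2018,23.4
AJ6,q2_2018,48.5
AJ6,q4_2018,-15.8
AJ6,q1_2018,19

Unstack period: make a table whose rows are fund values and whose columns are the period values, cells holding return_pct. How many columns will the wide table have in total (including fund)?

1 column for fund plus 4 distinct period values → 5 columns.

5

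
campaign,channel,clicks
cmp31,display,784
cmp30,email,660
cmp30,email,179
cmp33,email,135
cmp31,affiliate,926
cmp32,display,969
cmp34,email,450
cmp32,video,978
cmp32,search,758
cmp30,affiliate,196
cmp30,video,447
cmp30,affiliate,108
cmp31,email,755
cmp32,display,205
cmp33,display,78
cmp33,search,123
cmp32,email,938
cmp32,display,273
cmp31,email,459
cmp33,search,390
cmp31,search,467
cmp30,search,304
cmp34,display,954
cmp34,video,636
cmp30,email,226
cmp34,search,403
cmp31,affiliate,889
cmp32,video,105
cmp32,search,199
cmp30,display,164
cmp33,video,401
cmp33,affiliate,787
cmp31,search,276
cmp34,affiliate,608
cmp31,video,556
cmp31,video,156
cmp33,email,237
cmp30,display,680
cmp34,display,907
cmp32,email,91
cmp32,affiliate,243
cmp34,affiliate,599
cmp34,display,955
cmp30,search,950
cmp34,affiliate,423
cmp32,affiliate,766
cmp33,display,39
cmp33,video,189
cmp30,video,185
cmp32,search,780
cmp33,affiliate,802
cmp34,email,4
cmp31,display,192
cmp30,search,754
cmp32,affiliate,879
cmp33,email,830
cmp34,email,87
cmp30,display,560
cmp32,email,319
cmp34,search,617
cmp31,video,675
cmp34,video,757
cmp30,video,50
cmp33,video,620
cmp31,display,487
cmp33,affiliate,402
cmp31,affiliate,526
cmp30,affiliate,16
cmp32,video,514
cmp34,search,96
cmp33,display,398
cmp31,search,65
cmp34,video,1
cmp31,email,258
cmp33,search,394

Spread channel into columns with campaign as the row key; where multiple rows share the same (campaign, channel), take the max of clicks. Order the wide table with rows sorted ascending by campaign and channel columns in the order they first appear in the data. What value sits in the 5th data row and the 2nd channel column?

With rows sorted ascending by campaign, row 5 is campaign=cmp34. channel columns in first-appearance order: display, email, affiliate, video, search; column 2 is email.
Long rows with campaign=cmp34, channel=email: max(450, 4, 87) = 450.

450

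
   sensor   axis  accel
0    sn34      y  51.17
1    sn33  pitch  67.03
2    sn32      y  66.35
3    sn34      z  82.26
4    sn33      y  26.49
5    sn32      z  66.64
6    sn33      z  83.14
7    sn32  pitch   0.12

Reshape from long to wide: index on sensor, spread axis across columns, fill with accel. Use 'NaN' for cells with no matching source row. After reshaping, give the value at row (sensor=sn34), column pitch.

NaN

No long-format row has sensor=sn34 and axis=pitch, so the cell is NaN.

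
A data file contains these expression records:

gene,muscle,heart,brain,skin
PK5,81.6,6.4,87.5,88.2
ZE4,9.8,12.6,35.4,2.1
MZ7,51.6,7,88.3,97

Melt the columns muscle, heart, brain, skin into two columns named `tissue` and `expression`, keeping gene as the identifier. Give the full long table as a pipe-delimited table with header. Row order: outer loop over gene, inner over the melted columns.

| gene | tissue | expression |
| PK5 | muscle | 81.6 |
| PK5 | heart | 6.4 |
| PK5 | brain | 87.5 |
| PK5 | skin | 88.2 |
| ZE4 | muscle | 9.8 |
| ZE4 | heart | 12.6 |
| ZE4 | brain | 35.4 |
| ZE4 | skin | 2.1 |
| MZ7 | muscle | 51.6 |
| MZ7 | heart | 7 |
| MZ7 | brain | 88.3 |
| MZ7 | skin | 97 |

Each (gene, column) pair becomes one row: 3 × 4 = 12 rows.
For example, (PK5, muscle) → expression=81.6.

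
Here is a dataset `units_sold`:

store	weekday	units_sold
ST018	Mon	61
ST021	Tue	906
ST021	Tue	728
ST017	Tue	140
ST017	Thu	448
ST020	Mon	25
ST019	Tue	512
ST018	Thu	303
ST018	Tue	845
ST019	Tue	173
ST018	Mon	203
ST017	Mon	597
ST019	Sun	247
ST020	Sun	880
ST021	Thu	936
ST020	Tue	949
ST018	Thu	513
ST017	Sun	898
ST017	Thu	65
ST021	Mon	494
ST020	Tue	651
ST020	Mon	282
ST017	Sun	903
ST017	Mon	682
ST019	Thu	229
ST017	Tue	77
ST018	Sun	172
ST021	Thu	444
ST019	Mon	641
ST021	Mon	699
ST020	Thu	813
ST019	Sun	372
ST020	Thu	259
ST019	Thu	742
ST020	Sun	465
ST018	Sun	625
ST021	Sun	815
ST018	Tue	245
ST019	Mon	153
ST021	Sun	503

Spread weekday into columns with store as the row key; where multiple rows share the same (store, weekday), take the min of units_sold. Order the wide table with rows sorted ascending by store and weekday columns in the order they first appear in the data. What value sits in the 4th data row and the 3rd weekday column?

259

With rows sorted ascending by store, row 4 is store=ST020. weekday columns in first-appearance order: Mon, Tue, Thu, Sun; column 3 is Thu.
Long rows with store=ST020, weekday=Thu: min(813, 259) = 259.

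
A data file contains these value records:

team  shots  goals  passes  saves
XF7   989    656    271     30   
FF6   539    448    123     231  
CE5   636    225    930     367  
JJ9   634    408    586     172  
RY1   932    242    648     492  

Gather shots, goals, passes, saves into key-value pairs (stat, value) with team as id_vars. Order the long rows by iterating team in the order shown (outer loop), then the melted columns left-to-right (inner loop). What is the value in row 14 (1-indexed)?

20 rows total (5 × 4). Row 14: index ⌊(14-1)/4⌋ = 3 into team → JJ9; (14-1) mod 4 = 1 into the melted columns → goals.
So row 14 is (JJ9, goals, 408); value = 408.

408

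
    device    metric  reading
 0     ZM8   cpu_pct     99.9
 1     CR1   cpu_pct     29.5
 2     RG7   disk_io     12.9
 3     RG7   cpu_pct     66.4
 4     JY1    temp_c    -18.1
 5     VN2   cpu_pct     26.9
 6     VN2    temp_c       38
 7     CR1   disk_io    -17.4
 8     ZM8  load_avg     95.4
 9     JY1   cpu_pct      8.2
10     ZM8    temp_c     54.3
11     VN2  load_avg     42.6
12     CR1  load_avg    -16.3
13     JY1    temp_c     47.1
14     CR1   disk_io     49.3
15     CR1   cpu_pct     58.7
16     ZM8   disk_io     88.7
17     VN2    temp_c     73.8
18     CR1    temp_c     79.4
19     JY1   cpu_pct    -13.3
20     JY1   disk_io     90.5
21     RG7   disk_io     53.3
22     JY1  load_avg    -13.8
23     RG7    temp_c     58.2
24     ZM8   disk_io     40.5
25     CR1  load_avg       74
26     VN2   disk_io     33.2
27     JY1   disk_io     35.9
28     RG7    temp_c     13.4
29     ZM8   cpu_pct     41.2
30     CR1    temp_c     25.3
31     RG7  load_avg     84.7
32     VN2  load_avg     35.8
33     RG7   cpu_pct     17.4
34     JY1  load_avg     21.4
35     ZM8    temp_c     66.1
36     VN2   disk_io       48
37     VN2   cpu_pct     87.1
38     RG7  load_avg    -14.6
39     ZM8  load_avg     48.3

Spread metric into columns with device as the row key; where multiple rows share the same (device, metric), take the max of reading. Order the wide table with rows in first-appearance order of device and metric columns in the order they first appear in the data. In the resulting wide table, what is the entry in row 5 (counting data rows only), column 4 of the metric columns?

42.6

With rows in first-appearance order of device, row 5 is device=VN2. metric columns in first-appearance order: cpu_pct, disk_io, temp_c, load_avg; column 4 is load_avg.
Long rows with device=VN2, metric=load_avg: max(42.6, 35.8) = 42.6.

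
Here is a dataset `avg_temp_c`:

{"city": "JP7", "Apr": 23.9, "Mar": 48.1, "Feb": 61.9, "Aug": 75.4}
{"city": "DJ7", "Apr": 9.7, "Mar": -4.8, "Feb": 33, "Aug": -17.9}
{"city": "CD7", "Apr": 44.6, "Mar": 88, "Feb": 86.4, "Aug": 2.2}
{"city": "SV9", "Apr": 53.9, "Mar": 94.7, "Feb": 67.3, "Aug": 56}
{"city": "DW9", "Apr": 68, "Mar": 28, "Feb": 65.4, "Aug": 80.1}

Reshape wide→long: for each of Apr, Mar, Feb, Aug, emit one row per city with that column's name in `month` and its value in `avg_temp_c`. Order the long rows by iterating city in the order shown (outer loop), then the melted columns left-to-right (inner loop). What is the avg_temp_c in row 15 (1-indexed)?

20 rows total (5 × 4). Row 15: index ⌊(15-1)/4⌋ = 3 into city → SV9; (15-1) mod 4 = 2 into the melted columns → Feb.
So row 15 is (SV9, Feb, 67.3); avg_temp_c = 67.3.

67.3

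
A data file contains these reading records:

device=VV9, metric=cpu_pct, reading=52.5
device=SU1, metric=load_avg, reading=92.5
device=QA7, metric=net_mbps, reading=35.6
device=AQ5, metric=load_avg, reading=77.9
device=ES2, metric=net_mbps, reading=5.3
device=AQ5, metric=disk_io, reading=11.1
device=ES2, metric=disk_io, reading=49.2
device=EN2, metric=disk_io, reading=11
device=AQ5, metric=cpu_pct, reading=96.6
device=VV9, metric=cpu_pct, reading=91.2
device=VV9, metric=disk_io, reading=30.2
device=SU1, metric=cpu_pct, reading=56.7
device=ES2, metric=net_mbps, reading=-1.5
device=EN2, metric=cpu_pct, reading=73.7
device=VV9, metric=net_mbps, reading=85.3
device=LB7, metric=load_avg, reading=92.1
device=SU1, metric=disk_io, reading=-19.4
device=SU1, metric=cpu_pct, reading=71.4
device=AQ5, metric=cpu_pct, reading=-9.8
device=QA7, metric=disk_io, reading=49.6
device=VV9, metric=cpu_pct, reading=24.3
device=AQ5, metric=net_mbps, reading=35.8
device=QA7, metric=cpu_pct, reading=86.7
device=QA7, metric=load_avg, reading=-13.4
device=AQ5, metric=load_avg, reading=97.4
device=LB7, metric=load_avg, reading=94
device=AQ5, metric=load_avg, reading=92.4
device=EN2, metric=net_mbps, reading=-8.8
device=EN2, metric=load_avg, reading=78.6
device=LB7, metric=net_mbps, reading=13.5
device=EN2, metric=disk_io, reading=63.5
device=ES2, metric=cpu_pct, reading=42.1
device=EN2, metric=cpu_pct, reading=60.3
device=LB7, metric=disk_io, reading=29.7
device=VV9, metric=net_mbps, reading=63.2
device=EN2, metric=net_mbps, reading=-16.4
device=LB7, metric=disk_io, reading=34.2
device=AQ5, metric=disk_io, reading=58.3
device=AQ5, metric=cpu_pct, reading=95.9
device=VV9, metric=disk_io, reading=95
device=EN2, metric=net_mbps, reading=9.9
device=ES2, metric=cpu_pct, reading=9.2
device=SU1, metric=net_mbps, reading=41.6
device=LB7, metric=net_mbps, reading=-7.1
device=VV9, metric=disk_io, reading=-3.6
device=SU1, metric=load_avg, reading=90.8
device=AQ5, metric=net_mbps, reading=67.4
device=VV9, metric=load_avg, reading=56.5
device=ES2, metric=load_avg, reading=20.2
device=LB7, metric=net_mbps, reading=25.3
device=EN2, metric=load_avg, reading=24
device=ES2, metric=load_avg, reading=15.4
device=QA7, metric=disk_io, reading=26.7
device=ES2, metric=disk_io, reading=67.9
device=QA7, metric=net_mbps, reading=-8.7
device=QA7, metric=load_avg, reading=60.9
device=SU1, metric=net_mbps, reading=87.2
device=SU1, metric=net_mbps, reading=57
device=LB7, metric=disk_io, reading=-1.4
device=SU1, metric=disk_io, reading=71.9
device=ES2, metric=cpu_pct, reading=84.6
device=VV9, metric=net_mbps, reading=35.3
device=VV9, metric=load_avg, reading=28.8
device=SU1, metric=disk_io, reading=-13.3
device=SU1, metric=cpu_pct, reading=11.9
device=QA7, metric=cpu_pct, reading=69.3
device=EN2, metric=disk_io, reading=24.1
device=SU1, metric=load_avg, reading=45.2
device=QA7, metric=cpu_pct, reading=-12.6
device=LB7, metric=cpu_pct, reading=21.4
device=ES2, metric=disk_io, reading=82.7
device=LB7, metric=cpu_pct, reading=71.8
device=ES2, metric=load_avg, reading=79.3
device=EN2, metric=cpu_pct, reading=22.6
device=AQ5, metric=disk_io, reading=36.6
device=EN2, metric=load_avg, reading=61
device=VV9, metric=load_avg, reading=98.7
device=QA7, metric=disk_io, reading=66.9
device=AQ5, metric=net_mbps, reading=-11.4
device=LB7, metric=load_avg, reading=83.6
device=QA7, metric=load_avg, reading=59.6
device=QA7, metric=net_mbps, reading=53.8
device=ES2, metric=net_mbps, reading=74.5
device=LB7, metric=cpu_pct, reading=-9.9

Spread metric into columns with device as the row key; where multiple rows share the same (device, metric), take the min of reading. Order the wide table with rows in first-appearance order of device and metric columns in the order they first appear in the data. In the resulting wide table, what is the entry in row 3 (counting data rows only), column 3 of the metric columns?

With rows in first-appearance order of device, row 3 is device=QA7. metric columns in first-appearance order: cpu_pct, load_avg, net_mbps, disk_io; column 3 is net_mbps.
Long rows with device=QA7, metric=net_mbps: min(35.6, -8.7, 53.8) = -8.7.

-8.7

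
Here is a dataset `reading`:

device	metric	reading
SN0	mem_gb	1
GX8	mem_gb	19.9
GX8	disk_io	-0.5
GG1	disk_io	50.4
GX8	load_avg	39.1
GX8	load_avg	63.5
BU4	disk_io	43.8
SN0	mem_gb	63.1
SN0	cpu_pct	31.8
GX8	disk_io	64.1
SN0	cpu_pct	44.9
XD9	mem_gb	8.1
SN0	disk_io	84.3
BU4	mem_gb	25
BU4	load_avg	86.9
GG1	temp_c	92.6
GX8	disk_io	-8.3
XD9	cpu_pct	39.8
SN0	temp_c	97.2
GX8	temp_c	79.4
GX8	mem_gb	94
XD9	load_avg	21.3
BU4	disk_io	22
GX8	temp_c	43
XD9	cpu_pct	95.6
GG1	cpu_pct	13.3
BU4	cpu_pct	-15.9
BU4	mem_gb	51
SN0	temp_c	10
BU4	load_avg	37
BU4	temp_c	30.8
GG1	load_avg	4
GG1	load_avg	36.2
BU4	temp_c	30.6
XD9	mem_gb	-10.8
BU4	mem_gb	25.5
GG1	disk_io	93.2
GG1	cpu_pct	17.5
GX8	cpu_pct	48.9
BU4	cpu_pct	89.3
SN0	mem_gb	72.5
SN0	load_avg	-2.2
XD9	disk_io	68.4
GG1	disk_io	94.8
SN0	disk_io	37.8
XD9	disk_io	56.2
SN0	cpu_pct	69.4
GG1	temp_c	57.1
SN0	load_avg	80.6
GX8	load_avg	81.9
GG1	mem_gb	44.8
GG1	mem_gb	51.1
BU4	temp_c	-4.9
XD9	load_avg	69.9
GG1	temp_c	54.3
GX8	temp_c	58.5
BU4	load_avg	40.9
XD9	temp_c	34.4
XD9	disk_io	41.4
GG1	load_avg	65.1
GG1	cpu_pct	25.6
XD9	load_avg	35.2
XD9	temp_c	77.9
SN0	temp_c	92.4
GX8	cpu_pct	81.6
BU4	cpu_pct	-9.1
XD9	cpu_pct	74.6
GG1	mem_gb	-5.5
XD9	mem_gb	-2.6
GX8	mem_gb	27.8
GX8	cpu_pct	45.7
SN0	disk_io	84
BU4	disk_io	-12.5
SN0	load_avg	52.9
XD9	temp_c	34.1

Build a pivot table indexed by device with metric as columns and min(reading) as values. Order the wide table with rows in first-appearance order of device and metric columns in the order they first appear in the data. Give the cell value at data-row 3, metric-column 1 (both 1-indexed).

With rows in first-appearance order of device, row 3 is device=GG1. metric columns in first-appearance order: mem_gb, disk_io, load_avg, cpu_pct, temp_c; column 1 is mem_gb.
Long rows with device=GG1, metric=mem_gb: min(44.8, 51.1, -5.5) = -5.5.

-5.5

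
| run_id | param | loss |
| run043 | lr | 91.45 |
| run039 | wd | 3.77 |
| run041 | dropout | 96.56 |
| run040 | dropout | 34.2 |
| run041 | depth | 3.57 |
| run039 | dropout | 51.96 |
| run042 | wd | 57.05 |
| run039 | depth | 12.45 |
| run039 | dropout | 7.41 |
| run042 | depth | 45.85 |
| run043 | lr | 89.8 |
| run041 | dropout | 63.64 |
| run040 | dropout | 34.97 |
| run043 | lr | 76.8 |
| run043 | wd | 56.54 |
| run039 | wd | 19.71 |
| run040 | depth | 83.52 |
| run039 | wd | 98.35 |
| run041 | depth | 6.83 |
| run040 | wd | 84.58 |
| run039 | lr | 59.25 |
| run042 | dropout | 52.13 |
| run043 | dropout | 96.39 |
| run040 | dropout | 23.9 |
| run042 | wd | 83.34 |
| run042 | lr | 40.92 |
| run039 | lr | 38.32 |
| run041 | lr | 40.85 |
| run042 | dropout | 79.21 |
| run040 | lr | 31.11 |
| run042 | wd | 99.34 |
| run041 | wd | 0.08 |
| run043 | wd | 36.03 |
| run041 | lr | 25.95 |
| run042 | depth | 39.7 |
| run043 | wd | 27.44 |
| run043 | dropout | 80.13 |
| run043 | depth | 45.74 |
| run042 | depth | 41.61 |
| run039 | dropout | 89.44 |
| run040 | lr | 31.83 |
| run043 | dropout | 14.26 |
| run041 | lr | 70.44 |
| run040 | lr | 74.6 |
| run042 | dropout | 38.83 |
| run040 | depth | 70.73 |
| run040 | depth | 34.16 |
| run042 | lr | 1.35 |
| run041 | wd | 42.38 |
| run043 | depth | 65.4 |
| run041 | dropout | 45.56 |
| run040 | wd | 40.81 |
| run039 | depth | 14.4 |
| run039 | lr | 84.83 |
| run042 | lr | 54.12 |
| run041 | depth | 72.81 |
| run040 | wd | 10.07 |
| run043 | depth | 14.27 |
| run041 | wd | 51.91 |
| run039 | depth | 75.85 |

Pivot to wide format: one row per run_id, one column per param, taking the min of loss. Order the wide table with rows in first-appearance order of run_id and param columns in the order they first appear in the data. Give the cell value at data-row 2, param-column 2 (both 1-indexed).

With rows in first-appearance order of run_id, row 2 is run_id=run039. param columns in first-appearance order: lr, wd, dropout, depth; column 2 is wd.
Long rows with run_id=run039, param=wd: min(3.77, 19.71, 98.35) = 3.77.

3.77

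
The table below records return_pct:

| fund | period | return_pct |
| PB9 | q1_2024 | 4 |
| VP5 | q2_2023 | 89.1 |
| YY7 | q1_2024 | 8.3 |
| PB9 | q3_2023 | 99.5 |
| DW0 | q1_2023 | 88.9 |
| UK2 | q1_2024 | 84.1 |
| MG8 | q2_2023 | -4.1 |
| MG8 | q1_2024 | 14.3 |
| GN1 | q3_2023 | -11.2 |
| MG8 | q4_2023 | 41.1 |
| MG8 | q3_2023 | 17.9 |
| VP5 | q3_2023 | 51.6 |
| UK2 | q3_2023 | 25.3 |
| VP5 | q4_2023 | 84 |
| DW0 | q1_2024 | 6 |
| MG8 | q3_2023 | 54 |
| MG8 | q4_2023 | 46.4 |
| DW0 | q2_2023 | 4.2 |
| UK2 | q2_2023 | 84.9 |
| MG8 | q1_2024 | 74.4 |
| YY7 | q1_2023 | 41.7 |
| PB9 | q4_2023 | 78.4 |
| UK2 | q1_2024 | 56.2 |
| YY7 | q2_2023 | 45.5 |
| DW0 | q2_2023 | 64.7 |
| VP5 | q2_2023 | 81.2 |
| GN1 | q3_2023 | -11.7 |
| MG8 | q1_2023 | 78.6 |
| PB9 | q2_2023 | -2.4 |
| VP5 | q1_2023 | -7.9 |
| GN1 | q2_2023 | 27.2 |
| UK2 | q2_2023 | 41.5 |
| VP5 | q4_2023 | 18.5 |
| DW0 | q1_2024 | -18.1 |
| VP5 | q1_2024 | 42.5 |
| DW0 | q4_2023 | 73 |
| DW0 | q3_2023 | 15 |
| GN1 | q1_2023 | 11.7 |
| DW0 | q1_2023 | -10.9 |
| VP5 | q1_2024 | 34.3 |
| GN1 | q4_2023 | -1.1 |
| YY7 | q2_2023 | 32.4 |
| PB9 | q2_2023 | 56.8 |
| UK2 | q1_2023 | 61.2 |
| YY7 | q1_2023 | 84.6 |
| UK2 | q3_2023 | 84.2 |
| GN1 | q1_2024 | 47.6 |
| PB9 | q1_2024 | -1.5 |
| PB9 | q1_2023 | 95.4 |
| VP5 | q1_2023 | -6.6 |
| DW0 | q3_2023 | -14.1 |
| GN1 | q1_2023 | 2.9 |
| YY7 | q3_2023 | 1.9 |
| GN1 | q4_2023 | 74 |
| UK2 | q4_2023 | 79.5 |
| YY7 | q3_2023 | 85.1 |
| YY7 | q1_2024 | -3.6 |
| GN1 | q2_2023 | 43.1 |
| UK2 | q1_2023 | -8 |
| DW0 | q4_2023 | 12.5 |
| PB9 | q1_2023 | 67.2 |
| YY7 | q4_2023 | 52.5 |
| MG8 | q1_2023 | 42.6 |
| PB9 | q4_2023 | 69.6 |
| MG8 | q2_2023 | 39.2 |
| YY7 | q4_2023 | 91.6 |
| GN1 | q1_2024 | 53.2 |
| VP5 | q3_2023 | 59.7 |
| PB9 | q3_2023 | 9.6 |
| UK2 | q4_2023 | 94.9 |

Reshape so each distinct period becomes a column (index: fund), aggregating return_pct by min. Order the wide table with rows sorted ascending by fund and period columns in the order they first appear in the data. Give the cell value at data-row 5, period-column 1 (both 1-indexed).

56.2

With rows sorted ascending by fund, row 5 is fund=UK2. period columns in first-appearance order: q1_2024, q2_2023, q3_2023, q1_2023, q4_2023; column 1 is q1_2024.
Long rows with fund=UK2, period=q1_2024: min(84.1, 56.2) = 56.2.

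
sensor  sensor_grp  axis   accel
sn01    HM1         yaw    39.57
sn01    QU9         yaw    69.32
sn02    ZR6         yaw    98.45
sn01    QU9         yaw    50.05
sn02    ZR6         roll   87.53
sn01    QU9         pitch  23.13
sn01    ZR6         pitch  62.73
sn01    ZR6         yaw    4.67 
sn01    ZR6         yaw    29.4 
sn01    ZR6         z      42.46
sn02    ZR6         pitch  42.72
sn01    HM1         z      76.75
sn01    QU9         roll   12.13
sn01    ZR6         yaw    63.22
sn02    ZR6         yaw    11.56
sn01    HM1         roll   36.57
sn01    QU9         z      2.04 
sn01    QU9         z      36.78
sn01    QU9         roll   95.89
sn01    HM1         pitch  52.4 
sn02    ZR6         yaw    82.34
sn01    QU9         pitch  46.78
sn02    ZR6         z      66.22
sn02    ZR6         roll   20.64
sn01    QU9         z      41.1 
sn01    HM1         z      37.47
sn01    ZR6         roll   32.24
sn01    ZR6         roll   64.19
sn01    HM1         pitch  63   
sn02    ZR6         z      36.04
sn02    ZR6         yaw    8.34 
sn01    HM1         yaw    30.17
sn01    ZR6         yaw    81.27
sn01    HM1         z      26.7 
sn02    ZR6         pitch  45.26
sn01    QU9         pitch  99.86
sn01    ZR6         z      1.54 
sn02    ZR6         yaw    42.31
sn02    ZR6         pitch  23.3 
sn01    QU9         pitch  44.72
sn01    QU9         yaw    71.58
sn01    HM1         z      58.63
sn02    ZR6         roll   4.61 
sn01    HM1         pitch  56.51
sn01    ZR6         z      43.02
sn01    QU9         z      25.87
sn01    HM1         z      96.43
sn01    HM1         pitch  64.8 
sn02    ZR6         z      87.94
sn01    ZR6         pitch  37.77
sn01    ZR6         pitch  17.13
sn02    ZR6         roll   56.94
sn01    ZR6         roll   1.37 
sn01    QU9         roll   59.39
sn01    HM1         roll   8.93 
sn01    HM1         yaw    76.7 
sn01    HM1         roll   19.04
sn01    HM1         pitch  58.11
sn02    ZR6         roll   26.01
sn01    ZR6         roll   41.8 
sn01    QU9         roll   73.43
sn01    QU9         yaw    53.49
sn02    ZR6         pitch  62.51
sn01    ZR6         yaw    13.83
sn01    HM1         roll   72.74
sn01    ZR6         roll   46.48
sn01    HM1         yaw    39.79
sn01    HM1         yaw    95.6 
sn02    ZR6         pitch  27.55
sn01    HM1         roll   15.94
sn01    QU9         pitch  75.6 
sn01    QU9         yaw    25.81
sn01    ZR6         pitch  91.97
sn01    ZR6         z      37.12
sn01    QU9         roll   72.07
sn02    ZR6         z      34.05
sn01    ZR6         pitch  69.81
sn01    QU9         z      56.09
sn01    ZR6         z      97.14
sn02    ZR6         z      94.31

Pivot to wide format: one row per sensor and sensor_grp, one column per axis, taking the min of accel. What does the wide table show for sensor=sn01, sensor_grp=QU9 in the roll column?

Rows with sensor=sn01, sensor_grp=QU9 and axis=roll: accel values are 12.13, 95.89, 59.39, 73.43, 72.07.
min(12.13, 95.89, 59.39, 73.43, 72.07) = 12.13.

12.13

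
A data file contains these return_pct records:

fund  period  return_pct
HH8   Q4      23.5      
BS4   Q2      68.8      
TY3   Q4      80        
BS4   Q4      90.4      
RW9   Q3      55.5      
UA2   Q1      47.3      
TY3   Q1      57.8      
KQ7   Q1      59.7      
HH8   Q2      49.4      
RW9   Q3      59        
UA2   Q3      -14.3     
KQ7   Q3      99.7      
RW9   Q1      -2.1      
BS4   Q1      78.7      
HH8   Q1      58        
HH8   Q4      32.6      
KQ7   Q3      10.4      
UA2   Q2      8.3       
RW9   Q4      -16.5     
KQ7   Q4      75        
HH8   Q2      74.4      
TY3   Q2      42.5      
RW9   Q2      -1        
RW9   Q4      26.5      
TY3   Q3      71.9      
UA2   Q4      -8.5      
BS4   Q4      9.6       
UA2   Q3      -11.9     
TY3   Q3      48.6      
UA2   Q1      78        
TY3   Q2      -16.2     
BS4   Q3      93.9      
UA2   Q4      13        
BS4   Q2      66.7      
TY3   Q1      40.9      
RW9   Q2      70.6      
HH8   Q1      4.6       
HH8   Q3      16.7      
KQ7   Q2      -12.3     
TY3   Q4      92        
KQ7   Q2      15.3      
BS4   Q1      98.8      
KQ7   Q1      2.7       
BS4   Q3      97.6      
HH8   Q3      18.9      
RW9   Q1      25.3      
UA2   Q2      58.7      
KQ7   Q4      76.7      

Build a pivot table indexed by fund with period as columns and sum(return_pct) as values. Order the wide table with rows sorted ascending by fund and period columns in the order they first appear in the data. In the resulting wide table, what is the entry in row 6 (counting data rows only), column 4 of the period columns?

125.3

With rows sorted ascending by fund, row 6 is fund=UA2. period columns in first-appearance order: Q4, Q2, Q3, Q1; column 4 is Q1.
Long rows with fund=UA2, period=Q1: 47.3 + 78 = 125.3.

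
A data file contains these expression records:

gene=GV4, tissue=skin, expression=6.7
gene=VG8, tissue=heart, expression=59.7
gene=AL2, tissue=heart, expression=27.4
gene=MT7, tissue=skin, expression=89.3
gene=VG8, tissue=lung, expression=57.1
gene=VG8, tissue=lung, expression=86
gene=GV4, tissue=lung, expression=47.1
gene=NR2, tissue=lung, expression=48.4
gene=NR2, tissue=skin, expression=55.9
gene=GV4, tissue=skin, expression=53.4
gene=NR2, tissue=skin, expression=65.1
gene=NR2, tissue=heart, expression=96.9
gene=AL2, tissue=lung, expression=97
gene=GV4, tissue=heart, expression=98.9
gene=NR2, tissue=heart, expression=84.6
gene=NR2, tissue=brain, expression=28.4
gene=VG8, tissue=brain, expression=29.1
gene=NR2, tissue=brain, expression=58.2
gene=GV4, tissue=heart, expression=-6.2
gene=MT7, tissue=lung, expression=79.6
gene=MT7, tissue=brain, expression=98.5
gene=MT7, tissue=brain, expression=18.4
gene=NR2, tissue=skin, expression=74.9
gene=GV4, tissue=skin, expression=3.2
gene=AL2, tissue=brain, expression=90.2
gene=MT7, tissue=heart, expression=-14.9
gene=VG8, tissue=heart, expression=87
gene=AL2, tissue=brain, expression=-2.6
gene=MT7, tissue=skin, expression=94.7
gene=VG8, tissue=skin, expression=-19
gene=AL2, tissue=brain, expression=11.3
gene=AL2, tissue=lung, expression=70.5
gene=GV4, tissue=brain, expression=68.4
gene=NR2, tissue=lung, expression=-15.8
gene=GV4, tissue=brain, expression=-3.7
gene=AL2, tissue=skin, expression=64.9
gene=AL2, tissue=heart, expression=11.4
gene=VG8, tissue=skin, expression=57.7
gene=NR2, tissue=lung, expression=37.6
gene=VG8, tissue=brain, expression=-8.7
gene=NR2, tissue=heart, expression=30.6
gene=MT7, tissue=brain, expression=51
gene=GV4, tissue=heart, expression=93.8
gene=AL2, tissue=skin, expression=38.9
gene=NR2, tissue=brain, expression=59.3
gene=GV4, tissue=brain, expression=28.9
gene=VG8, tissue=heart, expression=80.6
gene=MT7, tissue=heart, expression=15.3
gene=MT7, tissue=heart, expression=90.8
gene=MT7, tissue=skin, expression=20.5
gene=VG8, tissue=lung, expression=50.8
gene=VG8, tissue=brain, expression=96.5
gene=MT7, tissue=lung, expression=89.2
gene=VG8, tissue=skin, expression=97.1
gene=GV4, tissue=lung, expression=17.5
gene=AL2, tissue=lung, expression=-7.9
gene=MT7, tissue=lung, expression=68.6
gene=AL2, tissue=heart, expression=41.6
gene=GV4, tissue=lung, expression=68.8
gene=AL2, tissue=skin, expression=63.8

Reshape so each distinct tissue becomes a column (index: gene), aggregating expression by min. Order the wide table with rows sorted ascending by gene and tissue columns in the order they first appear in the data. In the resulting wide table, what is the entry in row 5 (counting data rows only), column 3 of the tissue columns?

50.8

With rows sorted ascending by gene, row 5 is gene=VG8. tissue columns in first-appearance order: skin, heart, lung, brain; column 3 is lung.
Long rows with gene=VG8, tissue=lung: min(57.1, 86, 50.8) = 50.8.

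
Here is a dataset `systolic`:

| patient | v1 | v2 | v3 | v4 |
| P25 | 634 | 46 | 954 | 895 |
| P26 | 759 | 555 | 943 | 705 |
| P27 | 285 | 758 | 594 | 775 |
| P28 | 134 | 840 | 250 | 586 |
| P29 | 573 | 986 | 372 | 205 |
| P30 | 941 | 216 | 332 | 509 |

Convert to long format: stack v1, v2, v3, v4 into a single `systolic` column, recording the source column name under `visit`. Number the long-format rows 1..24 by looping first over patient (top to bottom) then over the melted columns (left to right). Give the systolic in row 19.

24 rows total (6 × 4). Row 19: index ⌊(19-1)/4⌋ = 4 into patient → P29; (19-1) mod 4 = 2 into the melted columns → v3.
So row 19 is (P29, v3, 372); systolic = 372.

372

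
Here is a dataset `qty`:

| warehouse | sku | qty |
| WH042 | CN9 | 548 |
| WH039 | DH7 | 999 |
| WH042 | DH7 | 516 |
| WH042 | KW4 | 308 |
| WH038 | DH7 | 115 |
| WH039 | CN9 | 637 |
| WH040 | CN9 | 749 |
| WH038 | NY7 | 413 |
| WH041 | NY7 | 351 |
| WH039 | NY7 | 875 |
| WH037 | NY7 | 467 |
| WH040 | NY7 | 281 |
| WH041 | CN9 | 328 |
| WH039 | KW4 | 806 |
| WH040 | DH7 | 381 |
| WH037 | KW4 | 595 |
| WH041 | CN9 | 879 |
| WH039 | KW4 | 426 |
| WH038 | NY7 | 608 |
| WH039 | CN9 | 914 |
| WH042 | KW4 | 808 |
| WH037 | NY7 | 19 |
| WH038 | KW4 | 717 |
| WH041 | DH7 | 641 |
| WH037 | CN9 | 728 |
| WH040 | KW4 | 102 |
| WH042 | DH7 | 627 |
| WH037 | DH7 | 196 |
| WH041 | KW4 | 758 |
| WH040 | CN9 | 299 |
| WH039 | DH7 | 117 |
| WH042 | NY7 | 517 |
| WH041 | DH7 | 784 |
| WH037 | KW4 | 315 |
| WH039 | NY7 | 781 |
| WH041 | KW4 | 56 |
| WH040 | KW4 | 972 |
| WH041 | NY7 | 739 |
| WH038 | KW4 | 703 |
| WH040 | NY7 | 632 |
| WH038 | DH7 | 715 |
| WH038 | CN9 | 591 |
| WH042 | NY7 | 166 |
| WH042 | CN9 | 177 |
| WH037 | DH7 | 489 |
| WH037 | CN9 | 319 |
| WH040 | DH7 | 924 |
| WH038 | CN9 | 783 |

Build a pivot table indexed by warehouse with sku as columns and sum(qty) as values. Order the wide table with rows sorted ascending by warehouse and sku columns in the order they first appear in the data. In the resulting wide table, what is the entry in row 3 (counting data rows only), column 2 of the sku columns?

1116

With rows sorted ascending by warehouse, row 3 is warehouse=WH039. sku columns in first-appearance order: CN9, DH7, KW4, NY7; column 2 is DH7.
Long rows with warehouse=WH039, sku=DH7: 999 + 117 = 1116.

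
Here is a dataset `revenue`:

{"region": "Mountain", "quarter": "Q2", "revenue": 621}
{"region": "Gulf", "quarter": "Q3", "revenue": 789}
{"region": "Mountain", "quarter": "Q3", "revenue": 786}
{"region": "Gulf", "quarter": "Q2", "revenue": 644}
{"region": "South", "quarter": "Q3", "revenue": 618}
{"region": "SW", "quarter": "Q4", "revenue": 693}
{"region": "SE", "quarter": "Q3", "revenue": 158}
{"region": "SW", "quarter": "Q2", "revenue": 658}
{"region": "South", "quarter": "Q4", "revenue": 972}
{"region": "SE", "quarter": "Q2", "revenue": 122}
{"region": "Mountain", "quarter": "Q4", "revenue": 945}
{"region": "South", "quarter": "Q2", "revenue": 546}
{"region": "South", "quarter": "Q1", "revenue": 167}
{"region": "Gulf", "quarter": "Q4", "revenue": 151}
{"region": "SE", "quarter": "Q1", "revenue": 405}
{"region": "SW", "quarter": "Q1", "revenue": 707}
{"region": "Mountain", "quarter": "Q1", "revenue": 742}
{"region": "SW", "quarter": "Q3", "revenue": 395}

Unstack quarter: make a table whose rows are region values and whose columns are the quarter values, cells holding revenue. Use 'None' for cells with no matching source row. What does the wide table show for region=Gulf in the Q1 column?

No long-format row has region=Gulf and quarter=Q1, so the cell is None.

None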